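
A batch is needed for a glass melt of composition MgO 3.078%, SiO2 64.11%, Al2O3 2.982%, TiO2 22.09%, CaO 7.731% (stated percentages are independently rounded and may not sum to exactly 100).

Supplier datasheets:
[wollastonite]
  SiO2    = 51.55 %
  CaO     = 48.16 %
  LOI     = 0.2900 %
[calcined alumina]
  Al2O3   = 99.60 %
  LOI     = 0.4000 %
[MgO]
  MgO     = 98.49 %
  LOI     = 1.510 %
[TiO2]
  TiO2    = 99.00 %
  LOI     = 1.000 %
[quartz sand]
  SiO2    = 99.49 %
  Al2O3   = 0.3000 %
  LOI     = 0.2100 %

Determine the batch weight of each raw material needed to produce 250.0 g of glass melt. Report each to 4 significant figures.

Batch per 250.0 g glass melt:
  wollastonite: 40.13 g
  calcined alumina: 7.062 g
  MgO: 7.813 g
  TiO2: 55.78 g
  quartz sand: 140.3 g
Total batch = 251.1 g; LOI loss = 1.115 g; yield = 99.56%

All arithmetic keeps full float precision at each step. Values along the way appear (rounded to 4 significant figures) as written — each reported figure is rounded just once. The derived quantities are rebuilt from the batch weights per 250.0 g of glass at exact precision (glass mass, LOI, the five compositions, totals, the yield), as written in question or answer.
Oxide mass targets, per 250.0 g glass melt:
  MgO: 3.078% × 250.0 = 7.695 g
  SiO2: 64.11% × 250.0 = 160.3 g
  Al2O3: 2.982% × 250.0 = 7.455 g
  TiO2: 22.09% × 250.0 = 55.22 g
  CaO: 7.731% × 250.0 = 19.33 g
Per-oxide balance check using the reported weights, relative to the basis at hand (sums match the target masses exact up to rounding of places):
  MgO: 7.813·0.9849 = 7.695 g (target 7.695 g)
  SiO2: 40.13·0.5155 + 140.3·0.9949 = 160.3 g (target 160.3 g)
  Al2O3: 7.062·0.9960 + 140.3·0.003000 = 7.455 g (target 7.455 g)
  TiO2: 55.78·0.9900 = 55.22 g (target 55.22 g)
  CaO: 40.13·0.4816 = 19.33 g (target 19.33 g)
Glass-mass closure: batch total minus LOI = 250.0 g (summing oxide targets gives 250.0 g; with the basis standing at 250.0 g — gaps are rounding artifacts).
Adding the batch up: Σ batch = 251.1 g; ignition loss, Σ(batch × LOI) = 1.115 g; yield = glass ÷ total batch = 99.56%.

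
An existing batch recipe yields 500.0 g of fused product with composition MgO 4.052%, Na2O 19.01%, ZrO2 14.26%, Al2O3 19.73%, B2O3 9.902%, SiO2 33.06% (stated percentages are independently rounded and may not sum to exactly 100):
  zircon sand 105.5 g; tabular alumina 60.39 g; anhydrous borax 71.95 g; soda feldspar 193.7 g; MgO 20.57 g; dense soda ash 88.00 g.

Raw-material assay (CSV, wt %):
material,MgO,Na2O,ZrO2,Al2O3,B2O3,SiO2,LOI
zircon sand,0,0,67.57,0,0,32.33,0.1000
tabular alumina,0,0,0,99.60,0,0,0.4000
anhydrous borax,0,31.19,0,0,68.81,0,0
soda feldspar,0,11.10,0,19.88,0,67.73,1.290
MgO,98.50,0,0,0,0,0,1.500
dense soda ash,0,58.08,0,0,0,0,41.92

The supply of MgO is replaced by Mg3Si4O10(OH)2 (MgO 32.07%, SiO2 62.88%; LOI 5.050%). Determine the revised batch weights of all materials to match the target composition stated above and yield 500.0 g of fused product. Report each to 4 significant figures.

Revised batch per 500.0 g fused product:
  zircon sand: 105.5 g
  tabular alumina: 72.09 g
  anhydrous borax: 71.95 g
  soda feldspar: 135.0 g
  Mg3Si4O10(OH)2: 63.17 g
  dense soda ash: 99.21 g
Total batch = 546.9 g; LOI loss = 46.91 g

All arithmetic carries full precision at each step — values along the way are shown, with 4-significant-digit rounding, between the steps. A single rounding completes each reported figure. Derived quantities (glass mass, the yield, LOI, six oxide percentages, the totals) are rebuilt at exact precision using the weight values per 500.0 g of glass, as written in problem or answer.
Oxide mass targets, per 500.0 g fused product:
  MgO: 4.052% × 500.0 = 20.26 g
  Na2O: 19.01% × 500.0 = 95.05 g
  ZrO2: 14.26% × 500.0 = 71.30 g
  Al2O3: 19.73% × 500.0 = 98.65 g
  B2O3: 9.902% × 500.0 = 49.51 g
  SiO2: 33.06% × 500.0 = 165.3 g
A balance pass over the oxides, given the weights on record, under the basis named above (summed amounts equal target values within answer rounding):
  MgO: 63.17·0.3207 = 20.26 g (target 20.26 g)
  Na2O: 71.95·0.3119 + 135.0·0.1110 + 99.21·0.5808 = 95.05 g (target 95.05 g)
  ZrO2: 105.5·0.6757 = 71.29 g (target 71.30 g)
  Al2O3: 72.09·0.9960 + 135.0·0.1988 = 98.64 g (target 98.65 g)
  B2O3: 71.95·0.6881 = 49.51 g (target 49.51 g)
  SiO2: 105.5·0.3233 + 135.0·0.6773 + 63.17·0.6288 = 165.3 g (target 165.3 g)
Mass balance on the glass: batch total minus LOI = 500.0 g (oxide target masses add up to 500.1 g; against the stated basis, 500.0 g — gaps are rounding artifacts).
Whole-batch sum: Σ batch = 546.9 g; LOI removed, Σ of batch·LOI: 46.91 g; yield, glass over the total, = 91.42%.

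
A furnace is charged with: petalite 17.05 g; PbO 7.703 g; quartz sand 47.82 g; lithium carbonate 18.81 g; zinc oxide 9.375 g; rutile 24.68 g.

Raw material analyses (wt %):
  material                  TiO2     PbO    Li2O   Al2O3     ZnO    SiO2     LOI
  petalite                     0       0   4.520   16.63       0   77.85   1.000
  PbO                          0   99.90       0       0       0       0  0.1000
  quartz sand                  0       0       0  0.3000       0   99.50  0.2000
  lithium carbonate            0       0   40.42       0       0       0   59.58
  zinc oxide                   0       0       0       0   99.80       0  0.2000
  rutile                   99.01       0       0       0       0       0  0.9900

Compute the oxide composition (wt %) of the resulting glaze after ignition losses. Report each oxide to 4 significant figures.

All internal work maintains exact precision all the way through. Intermediates appear (rounded to four significant digits) across the worked steps; every reported value sees exactly one rounding. The derived quantities are recomputed starting from the weights per 113.7 g of glass at exact precision (ignition loss, the totals, the six compositions, glass mass, yield), precisely as stated by either problem or answer.
Per-oxide mass from batch:
  TiO2: 24.68·0.9901 = 24.44 g
  PbO: 7.703·0.9990 = 7.695 g
  Li2O: 17.05·0.04520 + 18.81·0.4042 = 8.374 g
  Al2O3: 17.05·0.1663 + 47.82·0.003000 = 2.979 g
  ZnO: 9.375·0.9980 = 9.356 g
  SiO2: 17.05·0.7785 + 47.82·0.9950 = 60.85 g
LOI: 17.05·0.01000 + 7.703·0.001000 + 47.82·0.002000 + 18.81·0.5958 + 9.375·0.002000 + 24.68·0.009900 = 11.74 g
The glass mass, total less LOI, = 125.4 − 11.74 = 113.7 g (the oxide masses sum to this)
each wt % is 100 × oxide ÷ glass

Glass mass = 113.7 g (batch 125.4 − LOI 11.74).
Composition: TiO2 21.49%, PbO 6.768%, Li2O 7.365%, Al2O3 2.620%, ZnO 8.229%, SiO2 53.52%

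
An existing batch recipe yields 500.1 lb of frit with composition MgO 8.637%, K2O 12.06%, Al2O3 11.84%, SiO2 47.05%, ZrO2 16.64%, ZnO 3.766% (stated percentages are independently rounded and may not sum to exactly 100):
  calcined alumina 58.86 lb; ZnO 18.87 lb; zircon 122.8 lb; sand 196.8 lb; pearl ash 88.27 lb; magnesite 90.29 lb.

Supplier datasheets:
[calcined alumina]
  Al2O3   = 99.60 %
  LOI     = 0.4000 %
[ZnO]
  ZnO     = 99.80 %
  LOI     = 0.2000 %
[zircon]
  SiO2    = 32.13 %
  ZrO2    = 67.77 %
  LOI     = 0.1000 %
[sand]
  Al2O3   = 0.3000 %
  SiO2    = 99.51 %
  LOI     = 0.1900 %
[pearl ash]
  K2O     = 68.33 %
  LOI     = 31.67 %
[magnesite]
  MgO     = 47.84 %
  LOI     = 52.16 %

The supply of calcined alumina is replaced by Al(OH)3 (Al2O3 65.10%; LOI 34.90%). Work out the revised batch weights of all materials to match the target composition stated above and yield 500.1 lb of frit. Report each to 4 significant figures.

Revised batch per 500.1 lb frit:
  Al(OH)3: 90.05 lb
  ZnO: 18.87 lb
  zircon: 122.8 lb
  sand: 196.8 lb
  pearl ash: 88.27 lb
  magnesite: 90.29 lb
Total batch = 607.1 lb; LOI loss = 107.0 lb

All arithmetic carries exact precision through the solve. The intermediate values are shown (rounded to 4 significant figures) alongside each step; each reported number includes exactly one rounding; derived quantities are carried at full precision (the six compositions, yield, glass mass, LOI, totals) from the batch weights on 500.1 lb of glass, precisely as stated by problem or answer.
The oxide mass targets at 500.1 lb frit:
  MgO: 8.637% × 500.1 = 43.19 lb
  K2O: 12.06% × 500.1 = 60.31 lb
  Al2O3: 11.84% × 500.1 = 59.21 lb
  SiO2: 47.05% × 500.1 = 235.3 lb
  ZrO2: 16.64% × 500.1 = 83.22 lb
  ZnO: 3.766% × 500.1 = 18.83 lb
Balance tally, oxide-wise, per the reported batch figures, relative to the basis at hand (delivered sums recover each target exact up to rounding of places):
  MgO: 90.29·0.4784 = 43.19 lb (target 43.19 lb)
  K2O: 88.27·0.6833 = 60.31 lb (target 60.31 lb)
  Al2O3: 90.05·0.6510 + 196.8·0.003000 = 59.21 lb (target 59.21 lb)
  SiO2: 122.8·0.3213 + 196.8·0.9951 = 235.3 lb (target 235.3 lb)
  ZrO2: 122.8·0.6777 = 83.22 lb (target 83.22 lb)
  ZnO: 18.87·0.9980 = 18.83 lb (target 18.83 lb)
The glass-mass cross-check: whole batch net of LOI = 500.1 lb (per-oxide target masses sum to 500.1 lb; basis as stated: 500.1 lb — deltas are rounding alone).
Batch grand total — Σ batch = 607.1 lb; ignition loss, Σ(batch × LOI) = 107.0 lb; yield: glass divided by total = 82.37%.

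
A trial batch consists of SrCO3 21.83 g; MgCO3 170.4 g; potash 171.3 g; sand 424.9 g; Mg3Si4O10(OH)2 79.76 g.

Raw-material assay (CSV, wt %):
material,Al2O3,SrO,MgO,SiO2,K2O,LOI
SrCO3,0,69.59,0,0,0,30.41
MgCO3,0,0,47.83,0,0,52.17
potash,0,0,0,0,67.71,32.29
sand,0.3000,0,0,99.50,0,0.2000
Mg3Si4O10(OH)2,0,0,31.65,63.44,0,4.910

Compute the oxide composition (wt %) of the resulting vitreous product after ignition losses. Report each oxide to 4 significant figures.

Glass mass = 712.6 g (batch 868.2 − LOI 155.6).
Composition: Al2O3 0.1789%, SrO 2.132%, MgO 14.98%, SiO2 66.43%, K2O 16.28%

The whole derivation maintains exact precision in every operation; the intermediate values are printed with 4-significant-digit rounding in the working — a single rounding completes each reported number; all derived quantities are computed in full float precision (the totals, five oxide percentages, LOI, net glass mass, yield) from the weighed amounts at 712.6 g of glass, exactly as shown in question or answer.
Mass of each oxide from the mix:
  Al2O3: 424.9·0.003000 = 1.275 g
  SrO: 21.83·0.6959 = 15.19 g
  MgO: 170.4·0.4783 + 79.76·0.3165 = 106.7 g
  SiO2: 424.9·0.9950 + 79.76·0.6344 = 473.4 g
  K2O: 171.3·0.6771 = 116.0 g
LOI: 21.83·0.3041 + 170.4·0.5217 + 171.3·0.3229 + 424.9·0.002000 + 79.76·0.04910 = 155.6 g
The glass mass, total less LOI, = 868.2 − 155.6 = 712.6 g (the oxide masses sum to this)
wt %: oxide over glass, times 100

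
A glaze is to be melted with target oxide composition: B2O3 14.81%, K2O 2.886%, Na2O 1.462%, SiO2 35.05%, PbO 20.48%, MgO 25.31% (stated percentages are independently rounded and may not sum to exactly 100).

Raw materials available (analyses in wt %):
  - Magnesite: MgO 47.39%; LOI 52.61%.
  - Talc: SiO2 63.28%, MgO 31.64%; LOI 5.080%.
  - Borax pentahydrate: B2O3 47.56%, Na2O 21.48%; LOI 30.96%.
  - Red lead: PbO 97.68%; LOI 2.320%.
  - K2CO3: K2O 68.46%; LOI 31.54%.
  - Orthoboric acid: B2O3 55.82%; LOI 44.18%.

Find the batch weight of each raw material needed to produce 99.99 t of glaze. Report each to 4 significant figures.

Batch per 99.99 t glaze:
  Magnesite: 16.43 t
  Talc: 55.38 t
  Borax pentahydrate: 6.806 t
  Red lead: 20.96 t
  K2CO3: 4.215 t
  Orthoboric acid: 20.73 t
Total batch = 124.5 t; LOI loss = 24.54 t; yield = 80.29%

Each numeric step carries full precision through every step. Intermediates appear (rounded to 4 significant figures) on the page. Every reported figure sees exactly one rounding — all derived quantities, including the yield, the six compositions, glass mass, ignition loss, the totals, are carried from the batch weights for 99.99 t of glass at full precision, exactly as printed in the problem or answer text.
The oxide mass targets at 99.99 t glaze:
  B2O3: 14.81% × 99.99 = 14.81 t
  K2O: 2.886% × 99.99 = 2.886 t
  Na2O: 1.462% × 99.99 = 1.462 t
  SiO2: 35.05% × 99.99 = 35.05 t
  PbO: 20.48% × 99.99 = 20.48 t
  MgO: 25.31% × 99.99 = 25.31 t
Sums-versus-targets review from the weights as reported, relative to the basis at hand (oxide sums agree with the targets within answer rounding):
  B2O3: 6.806·0.4756 + 20.73·0.5582 = 14.81 t (target 14.81 t)
  K2O: 4.215·0.6846 = 2.886 t (target 2.886 t)
  Na2O: 6.806·0.2148 = 1.462 t (target 1.462 t)
  SiO2: 55.38·0.6328 = 35.04 t (target 35.05 t)
  PbO: 20.96·0.9768 = 20.47 t (target 20.48 t)
  MgO: 16.43·0.4739 + 55.38·0.3164 = 25.31 t (target 25.31 t)
Glass mass check: batch total minus LOI = 99.98 t (per-oxide target masses sum to 99.99 t; stated basis 99.99 t — gaps are rounding artifacts).
Summing the batch: Σ batch = 124.5 t; ignition loss, Σ(batch × LOI) = 24.54 t; the yield ratio, glass ÷ batch: 80.29%.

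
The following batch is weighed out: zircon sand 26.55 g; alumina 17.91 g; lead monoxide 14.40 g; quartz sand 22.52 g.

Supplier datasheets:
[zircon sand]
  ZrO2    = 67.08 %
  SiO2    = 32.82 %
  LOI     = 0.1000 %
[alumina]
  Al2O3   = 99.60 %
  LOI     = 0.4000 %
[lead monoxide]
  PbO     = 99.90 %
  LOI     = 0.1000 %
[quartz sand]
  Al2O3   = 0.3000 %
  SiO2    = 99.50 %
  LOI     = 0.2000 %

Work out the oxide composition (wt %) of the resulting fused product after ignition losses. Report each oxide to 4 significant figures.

Rounding to four significant digits governs each in-between result as printed. The working math runs at full precision at each step; every reported figure takes exactly one rounding. The derived quantities (yield, the totals, glass mass, the four compositions, LOI) are re-derived starting from the weights at 81.22 g of glass in full precision, as given in the problem or answer text.
Oxide-by-oxide delivered mass:
  ZrO2: 26.55·0.6708 = 17.81 g
  Al2O3: 17.91·0.9960 + 22.52·0.003000 = 17.91 g
  SiO2: 26.55·0.3282 + 22.52·0.9950 = 31.12 g
  PbO: 14.40·0.9990 = 14.39 g
LOI: 26.55·0.001000 + 17.91·0.004000 + 14.40·0.001000 + 22.52·0.002000 = 0.1576 g
Glass = total batch minus LOI = 81.38 − 0.1576 = 81.22 g (the oxide masses sum to this)
each wt % is 100 × oxide ÷ glass

Glass mass = 81.22 g (batch 81.38 − LOI 0.1576).
Composition: ZrO2 21.93%, Al2O3 22.05%, SiO2 38.32%, PbO 17.71%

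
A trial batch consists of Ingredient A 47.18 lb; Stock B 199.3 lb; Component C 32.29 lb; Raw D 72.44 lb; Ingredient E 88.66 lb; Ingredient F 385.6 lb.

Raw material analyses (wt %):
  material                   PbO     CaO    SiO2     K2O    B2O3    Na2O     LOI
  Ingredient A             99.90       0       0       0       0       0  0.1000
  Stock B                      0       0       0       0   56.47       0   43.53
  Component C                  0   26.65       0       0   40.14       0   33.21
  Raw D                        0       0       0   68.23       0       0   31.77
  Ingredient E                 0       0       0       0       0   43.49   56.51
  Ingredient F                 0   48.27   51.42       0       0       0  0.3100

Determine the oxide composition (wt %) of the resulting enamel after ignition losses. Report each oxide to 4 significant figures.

Glass mass = 653.6 lb (batch 825.5 − LOI 171.8).
Composition: PbO 7.211%, CaO 29.79%, SiO2 30.33%, K2O 7.562%, B2O3 19.20%, Na2O 5.899%

Every computation keeps exact precision end to end; values along the way are displayed, rounded to 4 significant figures, between the steps; exactly one rounding lands on every reported value; all derived quantities (the six compositions, glass mass, the totals, LOI, yield) are rebuilt in exact precision starting from the weights on 653.6 lb of glass exactly as shown in either problem or answer.
Per-oxide mass from batch:
  PbO: 47.18·0.9990 = 47.13 lb
  CaO: 32.29·0.2665 + 385.6·0.4827 = 194.7 lb
  SiO2: 385.6·0.5142 = 198.3 lb
  K2O: 72.44·0.6823 = 49.43 lb
  B2O3: 199.3·0.5647 + 32.29·0.4014 = 125.5 lb
  Na2O: 88.66·0.4349 = 38.56 lb
LOI: 47.18·0.001000 + 199.3·0.4353 + 32.29·0.3321 + 72.44·0.3177 + 88.66·0.5651 + 385.6·0.003100 = 171.8 lb
Glass mass = batch − LOI = 825.5 − 171.8 = 653.6 lb (consistent with Σ oxide mass)
percent share: oxide ÷ glass, ×100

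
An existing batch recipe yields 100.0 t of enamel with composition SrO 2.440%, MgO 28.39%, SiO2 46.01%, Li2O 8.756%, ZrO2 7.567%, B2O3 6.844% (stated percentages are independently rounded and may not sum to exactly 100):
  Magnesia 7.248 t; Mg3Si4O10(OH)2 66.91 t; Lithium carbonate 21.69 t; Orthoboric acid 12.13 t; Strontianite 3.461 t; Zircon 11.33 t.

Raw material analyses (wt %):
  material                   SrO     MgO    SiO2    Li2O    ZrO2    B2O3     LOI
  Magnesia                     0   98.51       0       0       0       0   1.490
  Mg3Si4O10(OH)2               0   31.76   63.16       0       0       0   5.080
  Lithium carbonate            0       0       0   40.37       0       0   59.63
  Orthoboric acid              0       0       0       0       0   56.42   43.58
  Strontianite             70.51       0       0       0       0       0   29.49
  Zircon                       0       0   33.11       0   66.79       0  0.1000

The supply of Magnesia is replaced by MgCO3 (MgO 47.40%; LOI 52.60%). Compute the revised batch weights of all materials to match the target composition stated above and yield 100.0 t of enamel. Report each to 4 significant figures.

Revised batch per 100.0 t enamel:
  MgCO3: 15.06 t
  Mg3Si4O10(OH)2: 66.91 t
  Lithium carbonate: 21.69 t
  Orthoboric acid: 12.13 t
  Strontianite: 3.461 t
  Zircon: 11.33 t
Total batch = 130.6 t; LOI loss = 30.57 t

Each numeric step holds full precision at each step — intermediates are printed, rounded to 4 significant digits, at each printed step; exactly one rounding goes into each reported figure. All derived quantities are rebuilt at full float precision (net glass mass, the six compositions, the totals, ignition loss, the yield) starting from the weights at 100.0 t of glass as written in the problem or answer text.
Target oxide masses per 100.0 t enamel:
  SrO: 2.440% × 100.0 = 2.440 t
  MgO: 28.39% × 100.0 = 28.39 t
  SiO2: 46.01% × 100.0 = 46.01 t
  Li2O: 8.756% × 100.0 = 8.756 t
  ZrO2: 7.567% × 100.0 = 7.567 t
  B2O3: 6.844% × 100.0 = 6.844 t
Balance tally, oxide-wise, from the weights as reported, against the basis in use (sum by sum, the targets are met modulo rounding of the values):
  SrO: 3.461·0.7051 = 2.440 t (target 2.440 t)
  MgO: 15.06·0.4740 + 66.91·0.3176 = 28.39 t (target 28.39 t)
  SiO2: 66.91·0.6316 + 11.33·0.3311 = 46.01 t (target 46.01 t)
  Li2O: 21.69·0.4037 = 8.756 t (target 8.756 t)
  ZrO2: 11.33·0.6679 = 7.567 t (target 7.567 t)
  B2O3: 12.13·0.5642 = 6.844 t (target 6.844 t)
Glass mass check: total charge less LOI = 100.0 t (targets for the oxides total 100.0 t; against the stated basis, 100.0 t — differing by rounding only).
Batch total: Σ batch = 130.6 t; the LOI term Σ batch·LOI equals 30.57 t; as yield: glass ÷ batch → 76.59%.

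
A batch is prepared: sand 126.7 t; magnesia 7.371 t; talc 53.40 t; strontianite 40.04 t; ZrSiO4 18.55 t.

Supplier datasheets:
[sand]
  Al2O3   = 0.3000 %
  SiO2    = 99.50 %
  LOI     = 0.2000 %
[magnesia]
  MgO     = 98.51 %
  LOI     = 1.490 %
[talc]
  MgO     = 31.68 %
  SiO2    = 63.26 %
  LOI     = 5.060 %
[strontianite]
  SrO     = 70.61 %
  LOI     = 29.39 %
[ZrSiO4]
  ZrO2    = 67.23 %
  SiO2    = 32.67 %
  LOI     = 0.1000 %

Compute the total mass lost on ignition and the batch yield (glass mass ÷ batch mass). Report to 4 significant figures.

Values along the way are printed rounded off to 4 significant digits alongside each step; the working math maintains full float precision from start to finish; a single rounding finalizes every reported number. All derived quantities, which include the yield, five oxide percentages, the totals, LOI, glass mass, are rebuilt at exact precision, as quoted within either problem or answer, from the weighed amounts on 231.2 t of glass.
LOI of each material in turn:
  sand: 126.7 × 0.002000 = 0.2534 t
  magnesia: 7.371 × 0.01490 = 0.1098 t
  talc: 53.40 × 0.05060 = 2.702 t
  strontianite: 40.04 × 0.2939 = 11.77 t
  ZrSiO4: 18.55 × 0.001000 = 0.01855 t
Total LOI = 14.85 t
Glass = batch − LOI = 246.1 − 14.85 = 231.2 t

LOI loss = 14.85 t; glass = 231.2 t; yield = 93.96%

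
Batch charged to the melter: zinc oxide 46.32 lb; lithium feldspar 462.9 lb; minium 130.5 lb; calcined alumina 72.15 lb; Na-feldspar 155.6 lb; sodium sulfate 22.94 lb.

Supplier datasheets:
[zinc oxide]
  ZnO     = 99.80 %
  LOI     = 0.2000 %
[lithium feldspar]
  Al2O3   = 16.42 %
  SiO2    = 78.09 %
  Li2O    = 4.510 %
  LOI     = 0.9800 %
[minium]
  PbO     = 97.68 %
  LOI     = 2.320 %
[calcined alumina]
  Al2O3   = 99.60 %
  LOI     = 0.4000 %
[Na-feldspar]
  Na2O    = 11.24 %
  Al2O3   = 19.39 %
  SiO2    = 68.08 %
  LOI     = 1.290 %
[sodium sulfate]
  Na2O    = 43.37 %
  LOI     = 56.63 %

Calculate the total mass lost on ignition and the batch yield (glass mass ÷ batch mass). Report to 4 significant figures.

LOI loss = 22.94 lb; glass = 867.5 lb; yield = 97.42%

The intermediate values are displayed, rounded to 4 significant figures, alongside each step — all internal work carries full precision throughout. Exactly one rounding lands on each reported value. The derived quantities are carried in exact precision (the six compositions, net glass mass, ignition loss, the totals, the yield) from the batch weights on 867.5 lb of glass as quoted within either problem or answer.
Each material's LOI contribution:
  zinc oxide: 46.32 × 0.002000 = 0.09264 lb
  lithium feldspar: 462.9 × 0.009800 = 4.536 lb
  minium: 130.5 × 0.02320 = 3.028 lb
  calcined alumina: 72.15 × 0.004000 = 0.2886 lb
  Na-feldspar: 155.6 × 0.01290 = 2.007 lb
  sodium sulfate: 22.94 × 0.5663 = 12.99 lb
Total LOI = 22.94 lb
Glass = batch − LOI = 890.4 − 22.94 = 867.5 lb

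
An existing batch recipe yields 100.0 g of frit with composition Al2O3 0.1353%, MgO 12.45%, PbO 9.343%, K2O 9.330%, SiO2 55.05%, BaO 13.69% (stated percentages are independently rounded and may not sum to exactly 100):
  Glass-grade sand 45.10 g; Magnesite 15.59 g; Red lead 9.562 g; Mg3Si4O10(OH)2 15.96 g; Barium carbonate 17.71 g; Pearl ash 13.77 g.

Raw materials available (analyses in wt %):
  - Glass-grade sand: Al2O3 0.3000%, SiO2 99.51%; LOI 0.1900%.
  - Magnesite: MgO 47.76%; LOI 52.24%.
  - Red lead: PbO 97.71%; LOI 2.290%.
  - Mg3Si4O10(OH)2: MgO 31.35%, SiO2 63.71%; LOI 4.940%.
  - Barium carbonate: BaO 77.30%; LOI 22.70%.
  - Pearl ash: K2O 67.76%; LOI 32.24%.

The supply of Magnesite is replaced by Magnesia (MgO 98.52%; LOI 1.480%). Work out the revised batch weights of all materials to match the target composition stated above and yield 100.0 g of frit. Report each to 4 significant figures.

Revised batch per 100.0 g frit:
  Glass-grade sand: 45.10 g
  Magnesia: 7.557 g
  Red lead: 9.562 g
  Mg3Si4O10(OH)2: 15.96 g
  Barium carbonate: 17.71 g
  Pearl ash: 13.77 g
Total batch = 109.7 g; LOI loss = 9.665 g

In-progress results are rounded to four significant digits wherever printed — all internal work carries full float precision from first step to last. Every reported value undergoes a single rounding. All derived quantities are re-derived from the batch weights on 100.0 g of glass in exact precision (the six compositions, ignition loss, the yield, the totals, glass mass) as they appear in problem or answer.
Target masses of each oxide per 100.0 g frit:
  Al2O3: 0.1353% × 100.0 = 0.1353 g
  MgO: 12.45% × 100.0 = 12.45 g
  PbO: 9.343% × 100.0 = 9.343 g
  K2O: 9.330% × 100.0 = 9.330 g
  SiO2: 55.05% × 100.0 = 55.05 g
  BaO: 13.69% × 100.0 = 13.69 g
Oxide-by-oxide audit on the weights just shown, against the basis in use (oxide sums agree with the targets net of answer rounding effects):
  Al2O3: 45.10·0.003000 = 0.1353 g (target 0.1353 g)
  MgO: 7.557·0.9852 + 15.96·0.3135 = 12.45 g (target 12.45 g)
  PbO: 9.562·0.9771 = 9.343 g (target 9.343 g)
  K2O: 13.77·0.6776 = 9.331 g (target 9.330 g)
  SiO2: 45.10·0.9951 + 15.96·0.6371 = 55.05 g (target 55.05 g)
  BaO: 17.71·0.7730 = 13.69 g (target 13.69 g)
Consistency of the glass mass: batch Σ − ignition loss = 99.99 g (per-oxide target masses sum to 100.0 g; with the basis standing at 100.0 g — gaps are rounding artifacts).
Batch grand total — Σ batch = 109.7 g; LOI loss = Σ batch·LOI = 9.665 g; glass ÷ batch gives a yield of 91.19%.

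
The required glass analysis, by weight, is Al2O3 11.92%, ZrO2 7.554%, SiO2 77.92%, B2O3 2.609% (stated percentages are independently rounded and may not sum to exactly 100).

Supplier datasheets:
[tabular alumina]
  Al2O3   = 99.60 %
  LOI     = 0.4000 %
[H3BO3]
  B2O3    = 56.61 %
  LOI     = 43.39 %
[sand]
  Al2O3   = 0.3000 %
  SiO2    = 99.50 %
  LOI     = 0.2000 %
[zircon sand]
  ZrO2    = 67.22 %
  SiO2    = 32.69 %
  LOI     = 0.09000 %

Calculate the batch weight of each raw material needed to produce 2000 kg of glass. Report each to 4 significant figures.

Batch per 2000 kg glass:
  tabular alumina: 234.9 kg
  H3BO3: 92.17 kg
  sand: 1492 kg
  zircon sand: 224.8 kg
Total batch = 2044 kg; LOI loss = 44.12 kg; yield = 97.84%

In-progress results appear, rounded to four significant digits, as written. Every computation maintains exact precision all the way through — each reported value receives exactly one rounding; all derived quantities are carried using the weight values on 2000 kg of glass at full precision (yield, net glass mass, LOI, the totals, the four compositions) as given in question or answer.
Per-oxide target masses for 2000 kg glass:
  Al2O3: 11.92% × 2000 = 238.4 kg
  ZrO2: 7.554% × 2000 = 151.1 kg
  SiO2: 77.92% × 2000 = 1558 kg
  B2O3: 2.609% × 2000 = 52.18 kg
Per-oxide balance check given the weights on record, under the basis named above (summed amounts equal target values once rounding is allowed for):
  Al2O3: 234.9·0.9960 + 1492·0.003000 = 238.4 kg (target 238.4 kg)
  ZrO2: 224.8·0.6722 = 151.1 kg (target 151.1 kg)
  SiO2: 1492·0.9950 + 224.8·0.3269 = 1558 kg (target 1558 kg)
  B2O3: 92.17·0.5661 = 52.18 kg (target 52.18 kg)
Glass-mass sanity pass: total batch − LOI = 2000 kg (per-oxide target masses sum to 2000 kg; against the stated basis, 2000 kg — rounding explains the deltas).
Batch total: Σ batch = 2044 kg; LOI removed, Σ of batch·LOI: 44.12 kg; yield, glass over the total, = 97.84%.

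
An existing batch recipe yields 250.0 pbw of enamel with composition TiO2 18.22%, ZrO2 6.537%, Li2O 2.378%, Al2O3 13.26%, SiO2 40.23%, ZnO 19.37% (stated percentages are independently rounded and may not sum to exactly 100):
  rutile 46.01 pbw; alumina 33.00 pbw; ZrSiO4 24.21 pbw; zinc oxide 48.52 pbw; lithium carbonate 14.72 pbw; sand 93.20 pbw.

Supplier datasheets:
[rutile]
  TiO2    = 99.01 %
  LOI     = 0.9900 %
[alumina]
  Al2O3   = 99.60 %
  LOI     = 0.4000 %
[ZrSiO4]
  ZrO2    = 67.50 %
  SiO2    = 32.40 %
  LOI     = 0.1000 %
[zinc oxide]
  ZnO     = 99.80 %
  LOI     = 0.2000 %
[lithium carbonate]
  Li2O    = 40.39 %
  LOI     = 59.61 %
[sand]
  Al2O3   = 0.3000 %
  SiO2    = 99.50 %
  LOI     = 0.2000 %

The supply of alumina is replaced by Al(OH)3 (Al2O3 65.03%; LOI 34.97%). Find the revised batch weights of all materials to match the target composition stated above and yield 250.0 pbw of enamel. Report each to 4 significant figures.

Each numeric step runs at full precision at each step; the intermediate values are displayed, with 4-significant-digit rounding, in the printout; each reported value is rounded once only. The derived quantities are computed in full float precision (ignition loss, glass mass, totals, the yield, six oxide percentages) from the batch weights for 250.0 pbw of glass as given in the problem or the answer.
Target oxide masses per 250.0 pbw enamel:
  TiO2: 18.22% × 250.0 = 45.55 pbw
  ZrO2: 6.537% × 250.0 = 16.34 pbw
  Li2O: 2.378% × 250.0 = 5.945 pbw
  Al2O3: 13.26% × 250.0 = 33.15 pbw
  SiO2: 40.23% × 250.0 = 100.6 pbw
  ZnO: 19.37% × 250.0 = 48.42 pbw
Per-oxide balance check given the weights on record, relative to the basis at hand (sum by sum, the targets are met exact up to rounding of places):
  TiO2: 46.01·0.9901 = 45.55 pbw (target 45.55 pbw)
  ZrO2: 24.21·0.6750 = 16.34 pbw (target 16.34 pbw)
  Li2O: 14.72·0.4039 = 5.945 pbw (target 5.945 pbw)
  Al2O3: 50.55·0.6503 + 93.20·0.003000 = 33.15 pbw (target 33.15 pbw)
  SiO2: 24.21·0.3240 + 93.20·0.9950 = 100.6 pbw (target 100.6 pbw)
  ZnO: 48.52·0.9980 = 48.42 pbw (target 48.42 pbw)
Glass-mass bookkeeping: net batch after ignition = 250.0 pbw (the Σ of target masses is 250.0 pbw; versus the stated basis of 250.0 pbw — gaps are rounding artifacts).
Whole-batch sum: Σ batch = 277.2 pbw; loss to ignition Σ batch·LOI = 27.22 pbw; the yield ratio, glass ÷ batch: 90.18%.

Revised batch per 250.0 pbw enamel:
  rutile: 46.01 pbw
  Al(OH)3: 50.55 pbw
  ZrSiO4: 24.21 pbw
  zinc oxide: 48.52 pbw
  lithium carbonate: 14.72 pbw
  sand: 93.20 pbw
Total batch = 277.2 pbw; LOI loss = 27.22 pbw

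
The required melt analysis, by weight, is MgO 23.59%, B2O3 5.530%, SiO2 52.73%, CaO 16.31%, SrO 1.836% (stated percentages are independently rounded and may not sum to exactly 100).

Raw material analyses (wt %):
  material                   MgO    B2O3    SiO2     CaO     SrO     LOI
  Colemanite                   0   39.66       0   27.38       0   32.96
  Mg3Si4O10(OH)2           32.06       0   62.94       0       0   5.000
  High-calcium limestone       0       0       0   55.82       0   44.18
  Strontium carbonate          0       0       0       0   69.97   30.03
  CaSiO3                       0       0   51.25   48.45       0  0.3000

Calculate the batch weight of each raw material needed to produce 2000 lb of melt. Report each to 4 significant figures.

Mid-chain values appear, rounded to 4 significant figures, across the worked steps. Every computation keeps full float precision at each step — exactly one rounding goes into every reported result. The derived quantities, which include ignition loss, five oxide percentages, yield, net glass mass, totals, are computed in exact precision, exactly as printed in the problem or the answer, from the batch weights on 2000 lb of glass.
The oxide mass targets at 2000 lb melt:
  MgO: 23.59% × 2000 = 471.8 lb
  B2O3: 5.530% × 2000 = 110.6 lb
  SiO2: 52.73% × 2000 = 1055 lb
  CaO: 16.31% × 2000 = 326.2 lb
  SrO: 1.836% × 2000 = 36.72 lb
Mass-balance tally per oxide with the batch weights as given, at the basis given (sums match the target masses modulo rounding of the values):
  MgO: 1472·0.3206 = 471.9 lb (target 471.8 lb)
  B2O3: 278.9·0.3966 = 110.6 lb (target 110.6 lb)
  SiO2: 1472·0.6294 + 250.5·0.5125 = 1055 lb (target 1055 lb)
  CaO: 278.9·0.2738 + 230.2·0.5582 + 250.5·0.4845 = 326.2 lb (target 326.2 lb)
  SrO: 52.48·0.6997 = 36.72 lb (target 36.72 lb)
Auditing the glass mass value: whole batch net of LOI = 2000 lb (per-oxide target masses sum to 2000 lb; basis as stated: 2000 lb — gaps are rounding artifacts).
Batch grand total — Σ batch = 2284 lb; Σ batch·LOI gives LOI loss = 283.7 lb; yield, glass over the total, = 87.58%.

Batch per 2000 lb melt:
  Colemanite: 278.9 lb
  Mg3Si4O10(OH)2: 1472 lb
  High-calcium limestone: 230.2 lb
  Strontium carbonate: 52.48 lb
  CaSiO3: 250.5 lb
Total batch = 2284 lb; LOI loss = 283.7 lb; yield = 87.58%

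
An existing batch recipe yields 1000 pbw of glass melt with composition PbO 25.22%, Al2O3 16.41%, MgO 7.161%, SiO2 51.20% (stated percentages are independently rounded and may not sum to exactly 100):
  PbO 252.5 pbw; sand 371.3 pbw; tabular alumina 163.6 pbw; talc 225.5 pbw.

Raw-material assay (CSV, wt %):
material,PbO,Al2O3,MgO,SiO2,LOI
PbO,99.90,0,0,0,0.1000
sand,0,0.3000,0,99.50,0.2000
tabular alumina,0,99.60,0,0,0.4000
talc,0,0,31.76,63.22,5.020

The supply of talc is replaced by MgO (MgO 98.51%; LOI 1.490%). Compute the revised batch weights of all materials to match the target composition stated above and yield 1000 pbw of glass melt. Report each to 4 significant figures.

Values along the way appear rounded to four significant figures in the printout; all internal work maintains full float precision at each step — each reported value includes exactly one rounding. All derived quantities (net glass mass, the four compositions, LOI, totals, yield) are computed from the batch weights at 1000 pbw of glass in full precision, as quoted within the problem or answer text.
The oxide mass targets at 1000 pbw glass melt:
  PbO: 25.22% × 1000 = 252.2 pbw
  Al2O3: 16.41% × 1000 = 164.1 pbw
  MgO: 7.161% × 1000 = 71.61 pbw
  SiO2: 51.20% × 1000 = 512.0 pbw
Mass-balance tally per oxide working from each reported weight, relative to the basis at hand (each sum matches its target mass within answer rounding):
  PbO: 252.5·0.9990 = 252.2 pbw (target 252.2 pbw)
  Al2O3: 514.6·0.003000 + 163.2·0.9960 = 164.1 pbw (target 164.1 pbw)
  MgO: 72.69·0.9851 = 71.61 pbw (target 71.61 pbw)
  SiO2: 514.6·0.9950 = 512.0 pbw (target 512.0 pbw)
Glass-mass sanity pass: the batch minus its LOI: 1000 pbw (per-oxide target masses sum to 999.9 pbw; against the stated basis, 1000 pbw — differing by rounding only).
Total batch = Σ batch = 1003 pbw; LOI removed, Σ of batch·LOI: 3.018 pbw; yield: glass divided by total = 99.70%.

Revised batch per 1000 pbw glass melt:
  PbO: 252.5 pbw
  sand: 514.6 pbw
  tabular alumina: 163.2 pbw
  MgO: 72.69 pbw
Total batch = 1003 pbw; LOI loss = 3.018 pbw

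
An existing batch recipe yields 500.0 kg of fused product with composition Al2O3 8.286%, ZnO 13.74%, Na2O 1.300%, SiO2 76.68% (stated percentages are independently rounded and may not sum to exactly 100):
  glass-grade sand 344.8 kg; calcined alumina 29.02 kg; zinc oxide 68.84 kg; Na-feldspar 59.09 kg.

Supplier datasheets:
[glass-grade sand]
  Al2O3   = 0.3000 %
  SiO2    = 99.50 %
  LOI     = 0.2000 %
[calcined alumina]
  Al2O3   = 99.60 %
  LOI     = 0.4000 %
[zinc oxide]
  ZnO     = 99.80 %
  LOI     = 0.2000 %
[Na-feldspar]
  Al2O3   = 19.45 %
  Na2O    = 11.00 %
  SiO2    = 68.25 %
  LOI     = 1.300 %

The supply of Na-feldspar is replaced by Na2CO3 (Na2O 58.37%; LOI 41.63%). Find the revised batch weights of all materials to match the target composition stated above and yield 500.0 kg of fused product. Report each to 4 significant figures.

Revised batch per 500.0 kg fused product:
  glass-grade sand: 385.3 kg
  calcined alumina: 40.44 kg
  zinc oxide: 68.84 kg
  Na2CO3: 11.14 kg
Total batch = 505.7 kg; LOI loss = 5.708 kg

The intermediate values are displayed, rounded to 4 significant figures, within the worked lines — all arithmetic keeps full precision in every operation; exactly one rounding is applied to each reported result. The derived quantities (the totals, yield, the four compositions, glass mass, LOI) are carried at full float precision using the weight values for 500.0 kg of glass as written in the problem or answer text.
The oxide mass targets at 500.0 kg fused product:
  Al2O3: 8.286% × 500.0 = 41.43 kg
  ZnO: 13.74% × 500.0 = 68.70 kg
  Na2O: 1.300% × 500.0 = 6.500 kg
  SiO2: 76.68% × 500.0 = 383.4 kg
Oxide-by-oxide audit working from each reported weight, per the basis as stated (oxide sums agree with the targets up to rounding of the answer):
  Al2O3: 385.3·0.003000 + 40.44·0.9960 = 41.43 kg (target 41.43 kg)
  ZnO: 68.84·0.9980 = 68.70 kg (target 68.70 kg)
  Na2O: 11.14·0.5837 = 6.502 kg (target 6.500 kg)
  SiO2: 385.3·0.9950 = 383.4 kg (target 383.4 kg)
Consistency of the glass mass: net batch after ignition = 500.0 kg (targets for the oxides total 500.0 kg; versus the stated basis of 500.0 kg — differing by rounding only).
Batch total: Σ batch = 505.7 kg; Σ batch·LOI gives LOI loss = 5.708 kg; yield = glass ÷ total batch = 98.87%.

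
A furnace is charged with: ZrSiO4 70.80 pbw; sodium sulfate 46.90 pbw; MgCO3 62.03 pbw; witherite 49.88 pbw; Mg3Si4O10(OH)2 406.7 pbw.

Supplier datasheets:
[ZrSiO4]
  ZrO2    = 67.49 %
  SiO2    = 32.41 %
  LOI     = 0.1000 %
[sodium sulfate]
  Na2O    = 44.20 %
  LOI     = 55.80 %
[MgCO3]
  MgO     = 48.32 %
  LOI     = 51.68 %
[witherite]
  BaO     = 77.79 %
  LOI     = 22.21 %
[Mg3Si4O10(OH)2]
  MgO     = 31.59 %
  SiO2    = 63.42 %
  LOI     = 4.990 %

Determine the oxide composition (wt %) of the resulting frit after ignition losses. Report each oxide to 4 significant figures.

The intermediate values are shown rounded to four significant digits between the steps — every computation holds full float precision from first step to last. Every reported figure carries a single rounding; all derived quantities (the five compositions, glass mass, yield, totals, ignition loss) are recomputed in full precision using the weight values per 546.6 pbw of glass as written in the problem or the answer.
Oxide-by-oxide delivered mass:
  BaO: 49.88·0.7779 = 38.80 pbw
  Na2O: 46.90·0.4420 = 20.73 pbw
  ZrO2: 70.80·0.6749 = 47.78 pbw
  MgO: 62.03·0.4832 + 406.7·0.3159 = 158.4 pbw
  SiO2: 70.80·0.3241 + 406.7·0.6342 = 280.9 pbw
LOI: 70.80·0.001000 + 46.90·0.5580 + 62.03·0.5168 + 49.88·0.2221 + 406.7·0.04990 = 89.67 pbw
batch − LOI leaves glass = 636.3 − 89.67 = 546.6 pbw (matching Σ of the oxides)
each oxide over glass, ×100, is wt %

Glass mass = 546.6 pbw (batch 636.3 − LOI 89.67).
Composition: BaO 7.098%, Na2O 3.792%, ZrO2 8.741%, MgO 28.99%, SiO2 51.38%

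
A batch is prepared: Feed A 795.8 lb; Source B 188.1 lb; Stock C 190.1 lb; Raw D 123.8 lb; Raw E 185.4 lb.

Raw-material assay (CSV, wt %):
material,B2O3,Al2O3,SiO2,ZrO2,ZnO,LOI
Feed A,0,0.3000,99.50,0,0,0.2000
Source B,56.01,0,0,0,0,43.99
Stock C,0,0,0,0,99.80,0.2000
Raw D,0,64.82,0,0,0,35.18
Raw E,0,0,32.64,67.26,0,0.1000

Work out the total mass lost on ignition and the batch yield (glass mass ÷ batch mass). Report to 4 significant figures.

LOI loss = 128.5 lb; glass = 1355 lb; yield = 91.34%

The working math keeps exact precision through every step. Values along the way are shown rounded off to 4 significant digits in the printout; a single rounding produces each reported figure — all derived quantities are re-derived in full float precision (the yield, ignition loss, the totals, five oxide percentages, glass mass) starting from the weights for 1355 lb of glass, as set out in question or answer.
Per-material ignition loss:
  Feed A: 795.8 × 0.002000 = 1.592 lb
  Source B: 188.1 × 0.4399 = 82.75 lb
  Stock C: 190.1 × 0.002000 = 0.3802 lb
  Raw D: 123.8 × 0.3518 = 43.55 lb
  Raw E: 185.4 × 0.001000 = 0.1854 lb
Total LOI = 128.5 lb
Glass = batch − LOI = 1483 − 128.5 = 1355 lb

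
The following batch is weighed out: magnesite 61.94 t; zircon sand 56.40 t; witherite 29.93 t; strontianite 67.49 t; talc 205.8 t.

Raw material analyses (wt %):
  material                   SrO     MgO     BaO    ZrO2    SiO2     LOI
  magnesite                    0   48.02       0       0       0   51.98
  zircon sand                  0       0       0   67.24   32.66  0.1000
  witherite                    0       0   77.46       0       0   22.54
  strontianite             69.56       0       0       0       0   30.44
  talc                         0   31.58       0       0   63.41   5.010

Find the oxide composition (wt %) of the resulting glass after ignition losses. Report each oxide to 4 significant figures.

All arithmetic runs at full precision from start to finish; mid-chain values are shown rounded to 4 significant figures as written; every reported result is rounded a single time. All derived quantities (the yield, the five compositions, totals, glass mass, LOI) are re-derived starting from the weights at 351.7 t of glass in full precision as written in either problem or answer.
Delivered oxide masses:
  SrO: 67.49·0.6956 = 46.95 t
  MgO: 61.94·0.4802 + 205.8·0.3158 = 94.74 t
  BaO: 29.93·0.7746 = 23.18 t
  ZrO2: 56.40·0.6724 = 37.92 t
  SiO2: 56.40·0.3266 + 205.8·0.6341 = 148.9 t
LOI: 61.94·0.5198 + 56.40·0.001000 + 29.93·0.2254 + 67.49·0.3044 + 205.8·0.05010 = 69.85 t
The glass mass, total less LOI, = 421.6 − 69.85 = 351.7 t (matching Σ of the oxides)
percent share: oxide ÷ glass, ×100

Glass mass = 351.7 t (batch 421.6 − LOI 69.85).
Composition: SrO 13.35%, MgO 26.94%, BaO 6.592%, ZrO2 10.78%, SiO2 42.34%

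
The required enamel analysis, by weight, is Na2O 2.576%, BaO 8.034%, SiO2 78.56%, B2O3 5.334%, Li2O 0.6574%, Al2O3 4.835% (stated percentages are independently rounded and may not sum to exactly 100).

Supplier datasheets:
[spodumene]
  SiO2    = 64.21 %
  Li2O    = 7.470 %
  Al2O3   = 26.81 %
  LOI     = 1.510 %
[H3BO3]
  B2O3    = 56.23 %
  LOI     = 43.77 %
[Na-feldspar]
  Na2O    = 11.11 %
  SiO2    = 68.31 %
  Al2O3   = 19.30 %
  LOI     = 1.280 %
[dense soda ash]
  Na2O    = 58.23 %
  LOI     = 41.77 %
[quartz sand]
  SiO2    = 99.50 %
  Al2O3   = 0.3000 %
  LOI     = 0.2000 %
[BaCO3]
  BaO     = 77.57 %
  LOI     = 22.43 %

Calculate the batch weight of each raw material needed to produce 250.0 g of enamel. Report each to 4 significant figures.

Batch per 250.0 g enamel:
  spodumene: 22.00 g
  H3BO3: 23.72 g
  Na-feldspar: 29.53 g
  dense soda ash: 5.425 g
  quartz sand: 162.9 g
  BaCO3: 25.89 g
Total batch = 269.5 g; LOI loss = 19.49 g; yield = 92.77%

The whole derivation keeps full float precision all the way through. Intermediates are shown rounded to four significant digits when written out. Every reported figure receives exactly one rounding — all derived quantities, which include yield, glass mass, ignition loss, totals, six oxide percentages, are carried at full float precision, as quoted within the question or the answer, from the batch weights at 250.0 g of glass.
Target oxide masses per 250.0 g enamel:
  Na2O: 2.576% × 250.0 = 6.440 g
  BaO: 8.034% × 250.0 = 20.08 g
  SiO2: 78.56% × 250.0 = 196.4 g
  B2O3: 5.334% × 250.0 = 13.34 g
  Li2O: 0.6574% × 250.0 = 1.644 g
  Al2O3: 4.835% × 250.0 = 12.09 g
Sums-versus-targets review from the weights as reported, per the basis as stated (sum by sum, the targets are met exact up to rounding of places):
  Na2O: 29.53·0.1111 + 5.425·0.5823 = 6.440 g (target 6.440 g)
  BaO: 25.89·0.7757 = 20.08 g (target 20.08 g)
  SiO2: 22.00·0.6421 + 29.53·0.6831 + 162.9·0.9950 = 196.4 g (target 196.4 g)
  B2O3: 23.72·0.5623 = 13.34 g (target 13.34 g)
  Li2O: 22.00·0.07470 = 1.643 g (target 1.644 g)
  Al2O3: 22.00·0.2681 + 29.53·0.1930 + 162.9·0.003000 = 12.09 g (target 12.09 g)
Glass mass check: Σ batch − LOI loss = 250.0 g (oxide target masses add up to 250.0 g; against the stated basis, 250.0 g — a pure rounding effect).
Total batch = Σ batch = 269.5 g; LOI removed, Σ of batch·LOI: 19.49 g; yield, glass over the total, = 92.77%.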